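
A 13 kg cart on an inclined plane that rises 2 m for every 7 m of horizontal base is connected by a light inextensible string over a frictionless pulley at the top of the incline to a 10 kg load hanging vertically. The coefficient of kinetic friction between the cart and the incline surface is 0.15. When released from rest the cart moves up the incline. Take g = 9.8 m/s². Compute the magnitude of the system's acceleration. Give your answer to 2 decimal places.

1.94 m/s²

For the cart on the incline: the weight component along the slope is m₁g sin 15.95° = 13 × 9.8 × 0.2747 = 34.997 N and the normal force is N = m₁g cos 15.95° = 122.498 N.
Kinetic friction opposes the cart's motion up the incline: f = μN = 0.15 × 122.498 = 18.375 N acting down the slope.
Newton's second law for the cart (up-slope positive): T − 34.997 − 18.375 = 13 a. For the hanging load (downward positive): 10 × 9.8 − T = 10 a.
Adding the two equations eliminates T: 44.628 = 23 a, so a = 1.9403 m/s².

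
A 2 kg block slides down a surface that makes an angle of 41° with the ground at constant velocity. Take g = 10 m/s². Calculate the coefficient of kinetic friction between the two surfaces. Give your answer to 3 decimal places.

At constant velocity the net force along the incline is zero: mg sin 41° = μ mg cos 41°.
So μ = tan 41° = 0.6561 / 0.7547 = 0.8694.

0.869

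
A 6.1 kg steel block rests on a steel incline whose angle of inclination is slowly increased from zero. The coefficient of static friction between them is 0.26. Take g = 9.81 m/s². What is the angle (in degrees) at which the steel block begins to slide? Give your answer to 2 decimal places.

14.57°

At the threshold of sliding, static friction is at its maximum μ_s N and exactly balances the weight component along the incline: mg sin θ = μ_s mg cos θ.
Hence tan θ = μ_s = 0.26, so θ = arctan(0.26) = 14.5742°.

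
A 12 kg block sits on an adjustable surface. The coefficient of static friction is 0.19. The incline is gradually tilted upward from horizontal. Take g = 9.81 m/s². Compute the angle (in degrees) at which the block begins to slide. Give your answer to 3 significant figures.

10.8°

At the threshold of sliding, static friction is at its maximum μ_s N and exactly balances the weight component along the incline: mg sin θ = μ_s mg cos θ.
Hence tan θ = μ_s = 0.19, so θ = arctan(0.19) = 10.7580°.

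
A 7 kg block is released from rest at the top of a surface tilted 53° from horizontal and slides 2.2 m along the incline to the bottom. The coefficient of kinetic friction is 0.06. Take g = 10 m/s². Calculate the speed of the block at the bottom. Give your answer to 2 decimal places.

5.79 m/s

The weight component along the incline is mg sin 53° = 55.904 N and the normal force is N = mg cos 53° = 42.127 N.
Friction up the slope is f = μN = 0.06 × 42.127 = 2.528 N, so the net downslope force is 55.904 − 2.528 = 53.376 N and a = 53.376 / 7 = 7.6251 m/s².
Starting from rest over a distance of 2.2 m, v² = 2aL = 2 × 7.6251 × 2.2 = 33.5504, so v = 5.7923 m/s.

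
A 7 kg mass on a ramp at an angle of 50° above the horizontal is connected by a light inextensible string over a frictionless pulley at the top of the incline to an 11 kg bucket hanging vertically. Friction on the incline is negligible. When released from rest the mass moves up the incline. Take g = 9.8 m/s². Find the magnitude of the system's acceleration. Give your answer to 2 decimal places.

3.07 m/s²

For the mass on the incline: the weight component along the slope is m₁g sin 50° = 7 × 9.8 × 0.7660 = 52.548 N and the normal force is N = m₁g cos 50° = 44.095 N.
Newton's second law for the mass (up-slope positive): T − 52.548 = 7 a. For the hanging bucket (downward positive): 11 × 9.8 − T = 11 a.
Adding the two equations eliminates T: 55.252 = 18 a, so a = 3.0696 m/s².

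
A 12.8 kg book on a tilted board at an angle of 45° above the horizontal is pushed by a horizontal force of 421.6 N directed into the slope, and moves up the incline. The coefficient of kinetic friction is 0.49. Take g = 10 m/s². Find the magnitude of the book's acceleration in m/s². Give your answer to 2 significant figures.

1.3 m/s²

The horizontal push has components F cos 45° = 421.6 × 0.7071 = 298.113 N up the incline and F sin 45° = 421.6 × 0.7071 = 298.113 N pressing into the surface.
The normal force is therefore N = mg cos 45° + F sin 45° = 90.509 + 298.113 = 388.622 N, and kinetic friction down the slope is μN = 0.49 × 388.622 = 190.425 N.
Along the incline: F cos 45° − mg sin 45° − μN = ma, so 298.113 − 90.509 − 190.425 = 12.8 a, giving a = 1.3421 m/s².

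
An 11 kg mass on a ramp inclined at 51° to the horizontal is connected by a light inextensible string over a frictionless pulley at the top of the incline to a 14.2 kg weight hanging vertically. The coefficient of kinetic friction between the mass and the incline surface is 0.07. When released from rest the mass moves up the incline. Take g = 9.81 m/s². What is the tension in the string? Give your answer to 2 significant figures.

110 N

For the mass on the incline: the weight component along the slope is m₁g sin 51° = 11 × 9.81 × 0.7771 = 83.857 N and the normal force is N = m₁g cos 51° = 67.910 N.
Kinetic friction opposes the mass's motion up the incline: f = μN = 0.07 × 67.910 = 4.754 N acting down the slope.
Newton's second law for the mass (up-slope positive): T − 83.857 − 4.754 = 11 a. For the hanging weight (downward positive): 14.2 × 9.81 − T = 14.2 a.
Adding the two equations eliminates T: 50.691 = 25.2 a, so a = 2.0115 m/s².
Then from the hanging weight's equation, T = 14.2 × (9.81 − 2.0115) = 110.739 N.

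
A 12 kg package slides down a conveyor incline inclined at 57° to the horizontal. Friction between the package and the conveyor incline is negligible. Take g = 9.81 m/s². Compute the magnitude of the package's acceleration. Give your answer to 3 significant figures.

Resolving the weight along the incline: the component pulling the package down the slope is mg sin 57° = 12 × 9.81 × 0.8387 = 98.732 N, and the normal force is N = mg cos 57° = 12 × 9.81 × 0.5446 = 64.110 N.
With no friction the net force along the incline is 98.732 N, so a = g sin 57° = 98.732 / 12 = 8.2277 m/s².

8.23 m/s²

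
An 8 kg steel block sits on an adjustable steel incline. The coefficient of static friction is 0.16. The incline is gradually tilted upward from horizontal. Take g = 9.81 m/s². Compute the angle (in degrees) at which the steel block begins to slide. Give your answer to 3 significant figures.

At the threshold of sliding, static friction is at its maximum μ_s N and exactly balances the weight component along the incline: mg sin θ = μ_s mg cos θ.
Hence tan θ = μ_s = 0.16, so θ = arctan(0.16) = 9.0903°.

9.09°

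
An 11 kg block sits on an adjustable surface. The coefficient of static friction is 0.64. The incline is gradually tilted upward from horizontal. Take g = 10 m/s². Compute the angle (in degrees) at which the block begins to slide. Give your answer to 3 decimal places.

32.619°

At the threshold of sliding, static friction is at its maximum μ_s N and exactly balances the weight component along the incline: mg sin θ = μ_s mg cos θ.
Hence tan θ = μ_s = 0.64, so θ = arctan(0.64) = 32.6192°.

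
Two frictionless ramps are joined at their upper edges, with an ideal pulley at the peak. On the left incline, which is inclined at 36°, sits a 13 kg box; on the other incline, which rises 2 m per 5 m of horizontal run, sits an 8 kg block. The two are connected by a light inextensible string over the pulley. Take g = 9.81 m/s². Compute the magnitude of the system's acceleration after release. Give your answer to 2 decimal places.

Resolve each weight along its own incline: the 13 kg mass has component 13 × 9.81 × sin 36° = 74.960 N down its slope, and the 8 kg mass has 8 × 9.81 × sin 21.80° = 29.147 N down its slope.
The 13 kg side's 74.960 N exceeds the other side's 29.147 N, so that mass slides down and the 8 kg mass slides up. Taking that direction as positive, Newton's second law for the whole system gives 74.960 − 29.147 = (13 + 8) a, so a = 45.813 / 21 = 2.1816 m/s².

2.18 m/s²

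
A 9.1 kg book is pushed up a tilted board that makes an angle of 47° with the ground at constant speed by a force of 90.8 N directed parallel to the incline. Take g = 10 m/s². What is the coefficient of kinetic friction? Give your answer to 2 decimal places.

At constant speed ΣF = 0 along the incline. The applied 90.8 N acts up the slope; the weight component mg sin 47° = 66.553 N and kinetic friction μN both act down the slope.
So 90.8 = 66.553 + μ × 62.062, giving μ = (90.8 − 66.553) / 62.062 = 0.3907.

0.39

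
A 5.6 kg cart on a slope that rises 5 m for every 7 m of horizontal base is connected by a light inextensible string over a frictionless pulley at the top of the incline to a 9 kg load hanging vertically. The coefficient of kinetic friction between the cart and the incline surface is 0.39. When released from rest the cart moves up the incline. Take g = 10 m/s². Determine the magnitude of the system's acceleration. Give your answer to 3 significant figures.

2.72 m/s²

For the cart on the incline: the weight component along the slope is m₁g sin 35.54° = 5.6 × 10 × 0.5812 = 32.547 N and the normal force is N = m₁g cos 35.54° = 45.569 N.
Kinetic friction opposes the cart's motion up the incline: f = μN = 0.39 × 45.569 = 17.772 N acting down the slope.
Newton's second law for the cart (up-slope positive): T − 32.547 − 17.772 = 5.6 a. For the hanging load (downward positive): 9 × 10 − T = 9 a.
Adding the two equations eliminates T: 39.681 = 14.6 a, so a = 2.7179 m/s².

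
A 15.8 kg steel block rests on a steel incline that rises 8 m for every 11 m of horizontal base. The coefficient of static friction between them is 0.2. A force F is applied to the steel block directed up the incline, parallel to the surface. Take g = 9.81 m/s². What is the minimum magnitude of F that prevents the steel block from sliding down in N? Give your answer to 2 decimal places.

66.09 N

The normal force is N = mg cos 36.03° = 125.352 N. With F at its minimum the steel block is on the verge of sliding down, so static friction is at its maximum μ_s N = 0.2 × 125.352 = 25.070 N and acts up the slope.
Equilibrium along the incline: F + μ_s N = mg sin 36.03°, so F = 91.165 − 25.070 = 66.095 N.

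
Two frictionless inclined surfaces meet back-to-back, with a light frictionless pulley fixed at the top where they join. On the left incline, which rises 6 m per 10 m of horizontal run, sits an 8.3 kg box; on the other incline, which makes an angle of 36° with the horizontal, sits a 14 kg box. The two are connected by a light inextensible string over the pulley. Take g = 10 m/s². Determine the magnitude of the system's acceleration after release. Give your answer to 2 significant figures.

1.8 m/s²

Resolve each weight along its own incline: the 8.3 kg mass has component 8.3 × 10 × sin 30.96° = 42.703 N down its slope, and the 14 kg mass has 14 × 10 × sin 36° = 82.290 N down its slope.
The 14 kg side's 82.290 N exceeds the other side's 42.703 N, so that mass slides down and the 8.3 kg mass slides up. Taking that direction as positive, Newton's second law for the whole system gives 82.290 − 42.703 = (8.3 + 14) a, so a = 39.587 / 22.3 = 1.7752 m/s².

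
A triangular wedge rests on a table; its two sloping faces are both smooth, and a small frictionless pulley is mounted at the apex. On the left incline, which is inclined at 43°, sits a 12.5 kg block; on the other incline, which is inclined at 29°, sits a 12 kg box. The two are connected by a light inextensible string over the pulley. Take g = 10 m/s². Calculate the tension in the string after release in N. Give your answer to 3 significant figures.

71.4 N

Resolve each weight along its own incline: the 12.5 kg mass has component 12.5 × 10 × sin 43° = 85.250 N down its slope, and the 12 kg mass has 12 × 10 × sin 29° = 58.177 N down its slope.
The 12.5 kg side's 85.250 N exceeds the other side's 58.177 N, so that mass slides down and the 12 kg mass slides up. Taking that direction as positive, Newton's second law for the whole system gives 85.250 − 58.177 = (12.5 + 12) a, so a = 27.073 / 24.5 = 1.1050 m/s².
For the 12 kg mass (up-slope positive): T − 58.177 = 12 × 1.1050, so T = 71.437 N.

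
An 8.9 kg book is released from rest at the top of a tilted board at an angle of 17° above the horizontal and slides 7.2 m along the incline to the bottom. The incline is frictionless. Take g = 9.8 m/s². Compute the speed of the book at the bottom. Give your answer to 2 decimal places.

6.42 m/s

The weight component along the incline is mg sin 17° = 25.501 N and the normal force is N = mg cos 17° = 83.409 N.
With no friction, a = g sin 17° = 2.8652 m/s².
Starting from rest over a distance of 7.2 m, v² = 2aL = 2 × 2.8652 × 7.2 = 41.2589, so v = 6.4233 m/s.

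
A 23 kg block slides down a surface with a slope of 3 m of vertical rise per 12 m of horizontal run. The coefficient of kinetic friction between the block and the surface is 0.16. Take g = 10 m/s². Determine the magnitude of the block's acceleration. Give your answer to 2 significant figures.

0.87 m/s²

Resolving the weight along the incline: the component pulling the block down the slope is mg sin 14.04° = 23 × 10 × 0.2425 = 55.775 N, and the normal force is N = mg cos 14.04° = 23 × 10 × 0.9701 = 223.123 N.
Kinetic friction acts up the slope with magnitude f = μN = 0.16 × 223.123 = 35.700 N.
Net force along the incline is 55.775 − 35.700 = 20.075 N, so a = 20.075 / 23 = 0.8728 m/s².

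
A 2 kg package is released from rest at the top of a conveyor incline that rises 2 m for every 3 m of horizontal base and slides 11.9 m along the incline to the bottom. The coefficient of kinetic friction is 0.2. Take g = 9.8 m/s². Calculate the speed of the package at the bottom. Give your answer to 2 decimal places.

The weight component along the incline is mg sin 33.69° = 10.872 N and the normal force is N = mg cos 33.69° = 16.308 N.
Friction up the slope is f = μN = 0.2 × 16.308 = 3.262 N, so the net downslope force is 10.872 − 3.262 = 7.610 N and a = 7.610 / 2 = 3.8050 m/s².
Starting from rest over a distance of 11.9 m, v² = 2aL = 2 × 3.8050 × 11.9 = 90.5590, so v = 9.5162 m/s.

9.52 m/s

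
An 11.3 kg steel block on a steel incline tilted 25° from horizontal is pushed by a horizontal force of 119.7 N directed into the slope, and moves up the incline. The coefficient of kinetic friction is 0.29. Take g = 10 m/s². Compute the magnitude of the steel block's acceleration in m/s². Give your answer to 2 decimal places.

The horizontal push has components F cos 25° = 119.7 × 0.9063 = 108.484 N up the incline and F sin 25° = 119.7 × 0.4226 = 50.585 N pressing into the surface.
The normal force is therefore N = mg cos 25° + F sin 25° = 102.412 + 50.585 = 152.997 N, and kinetic friction down the slope is μN = 0.29 × 152.997 = 44.369 N.
Along the incline: F cos 25° − mg sin 25° − μN = ma, so 108.484 − 47.754 − 44.369 = 11.3 a, giving a = 1.4479 m/s².

1.45 m/s²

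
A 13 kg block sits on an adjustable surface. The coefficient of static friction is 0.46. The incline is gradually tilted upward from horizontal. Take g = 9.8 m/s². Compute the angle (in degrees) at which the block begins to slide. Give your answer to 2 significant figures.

25°

At the threshold of sliding, static friction is at its maximum μ_s N and exactly balances the weight component along the incline: mg sin θ = μ_s mg cos θ.
Hence tan θ = μ_s = 0.46, so θ = arctan(0.46) = 24.7024°.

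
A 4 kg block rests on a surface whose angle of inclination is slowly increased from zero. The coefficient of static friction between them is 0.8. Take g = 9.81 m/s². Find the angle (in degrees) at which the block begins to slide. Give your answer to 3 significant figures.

At the threshold of sliding, static friction is at its maximum μ_s N and exactly balances the weight component along the incline: mg sin θ = μ_s mg cos θ.
Hence tan θ = μ_s = 0.8, so θ = arctan(0.8) = 38.6598°.

38.7°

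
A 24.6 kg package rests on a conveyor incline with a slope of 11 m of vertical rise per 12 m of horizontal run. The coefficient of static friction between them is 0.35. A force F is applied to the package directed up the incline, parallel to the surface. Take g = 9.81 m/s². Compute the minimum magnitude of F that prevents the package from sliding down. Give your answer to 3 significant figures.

The normal force is N = mg cos 42.51° = 177.894 N. With F at its minimum the package is on the verge of sliding down, so static friction is at its maximum μ_s N = 0.35 × 177.894 = 62.263 N and acts up the slope.
Equilibrium along the incline: F + μ_s N = mg sin 42.51°, so F = 163.070 − 62.263 = 100.807 N.

101 N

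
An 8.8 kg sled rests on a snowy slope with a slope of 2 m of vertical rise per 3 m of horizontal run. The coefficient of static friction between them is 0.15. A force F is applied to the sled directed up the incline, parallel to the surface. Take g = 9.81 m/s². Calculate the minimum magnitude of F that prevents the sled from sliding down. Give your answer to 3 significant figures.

The normal force is N = mg cos 33.69° = 71.829 N. With F at its minimum the sled is on the verge of sliding down, so static friction is at its maximum μ_s N = 0.15 × 71.829 = 10.774 N and acts up the slope.
Equilibrium along the incline: F + μ_s N = mg sin 33.69°, so F = 47.886 − 10.774 = 37.112 N.

37.1 N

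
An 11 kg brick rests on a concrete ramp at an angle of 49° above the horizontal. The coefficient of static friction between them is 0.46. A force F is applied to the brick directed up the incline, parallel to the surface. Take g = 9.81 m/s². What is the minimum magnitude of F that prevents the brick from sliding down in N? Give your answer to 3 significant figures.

The normal force is N = mg cos 49° = 70.795 N. With F at its minimum the brick is on the verge of sliding down, so static friction is at its maximum μ_s N = 0.46 × 70.795 = 32.566 N and acts up the slope.
Equilibrium along the incline: F + μ_s N = mg sin 49°, so F = 81.441 − 32.566 = 48.875 N.

48.9 N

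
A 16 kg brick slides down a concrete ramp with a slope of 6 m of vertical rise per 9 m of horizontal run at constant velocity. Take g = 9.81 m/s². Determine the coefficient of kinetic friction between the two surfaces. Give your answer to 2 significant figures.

At constant velocity the net force along the incline is zero: mg sin 33.69° = μ mg cos 33.69°.
So μ = tan 33.69° = 0.5547 / 0.8321 = 0.6666.

0.67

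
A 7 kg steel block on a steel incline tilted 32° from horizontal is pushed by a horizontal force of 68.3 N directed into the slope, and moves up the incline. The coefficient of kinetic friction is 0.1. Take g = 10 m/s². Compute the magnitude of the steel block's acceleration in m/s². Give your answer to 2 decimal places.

1.61 m/s²

The horizontal push has components F cos 32° = 68.3 × 0.8480 = 57.918 N up the incline and F sin 32° = 68.3 × 0.5299 = 36.192 N pressing into the surface.
The normal force is therefore N = mg cos 32° + F sin 32° = 59.360 + 36.192 = 95.552 N, and kinetic friction down the slope is μN = 0.1 × 95.552 = 9.555 N.
Along the incline: F cos 32° − mg sin 32° − μN = ma, so 57.918 − 37.093 − 9.555 = 7 a, giving a = 1.6100 m/s².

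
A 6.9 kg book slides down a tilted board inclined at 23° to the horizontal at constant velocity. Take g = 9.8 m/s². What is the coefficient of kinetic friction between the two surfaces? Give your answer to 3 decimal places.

0.424

At constant velocity the net force along the incline is zero: mg sin 23° = μ mg cos 23°.
So μ = tan 23° = 0.3907 / 0.9205 = 0.4244.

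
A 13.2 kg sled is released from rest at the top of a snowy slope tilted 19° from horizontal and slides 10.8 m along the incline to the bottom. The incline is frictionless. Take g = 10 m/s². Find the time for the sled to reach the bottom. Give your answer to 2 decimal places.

2.58 s

The weight component along the incline is mg sin 19° = 42.975 N and the normal force is N = mg cos 19° = 124.808 N.
With no friction, a = g sin 19° = 3.2557 m/s².
Starting from rest, L = ½at², so t = √(2L/a) = √(2 × 10.8 / 3.2557) = 2.5758 s.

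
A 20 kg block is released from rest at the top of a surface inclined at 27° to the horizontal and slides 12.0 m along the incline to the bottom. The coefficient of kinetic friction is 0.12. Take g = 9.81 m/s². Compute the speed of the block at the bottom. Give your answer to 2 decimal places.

The weight component along the incline is mg sin 27° = 89.073 N and the normal force is N = mg cos 27° = 174.815 N.
Friction up the slope is f = μN = 0.12 × 174.815 = 20.978 N, so the net downslope force is 89.073 − 20.978 = 68.095 N and a = 68.095 / 20 = 3.4047 m/s².
Starting from rest over a distance of 12.0 m, v² = 2aL = 2 × 3.4047 × 12.0 = 81.7128, so v = 9.0395 m/s.

9.04 m/s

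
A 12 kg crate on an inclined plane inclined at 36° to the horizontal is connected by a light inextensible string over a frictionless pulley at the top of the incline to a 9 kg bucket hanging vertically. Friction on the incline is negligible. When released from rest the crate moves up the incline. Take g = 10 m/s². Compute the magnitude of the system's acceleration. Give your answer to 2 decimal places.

For the crate on the incline: the weight component along the slope is m₁g sin 36° = 12 × 10 × 0.5878 = 70.536 N and the normal force is N = m₁g cos 36° = 97.082 N.
Newton's second law for the crate (up-slope positive): T − 70.536 = 12 a. For the hanging bucket (downward positive): 9 × 10 − T = 9 a.
Adding the two equations eliminates T: 19.464 = 21 a, so a = 0.9269 m/s².

0.93 m/s²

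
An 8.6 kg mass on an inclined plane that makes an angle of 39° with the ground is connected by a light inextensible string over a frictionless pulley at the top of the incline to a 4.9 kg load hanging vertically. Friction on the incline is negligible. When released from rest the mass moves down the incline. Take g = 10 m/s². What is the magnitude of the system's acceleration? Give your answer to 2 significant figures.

For the mass on the incline: the weight component along the slope is m₁g sin 39° = 8.6 × 10 × 0.6293 = 54.120 N and the normal force is N = m₁g cos 39° = 66.835 N.
Newton's second law for the mass (down-slope positive): 54.120 − T = 8.6 a. For the hanging load (upward positive): T − 4.9 × 10 = 4.9 a.
Adding the two equations eliminates T: 5.120 = 13.5 a, so a = 0.3793 m/s².

0.38 m/s²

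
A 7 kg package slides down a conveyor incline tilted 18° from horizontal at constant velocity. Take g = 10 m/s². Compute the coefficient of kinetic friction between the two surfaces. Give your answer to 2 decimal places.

0.32

At constant velocity the net force along the incline is zero: mg sin 18° = μ mg cos 18°.
So μ = tan 18° = 0.3090 / 0.9511 = 0.3249.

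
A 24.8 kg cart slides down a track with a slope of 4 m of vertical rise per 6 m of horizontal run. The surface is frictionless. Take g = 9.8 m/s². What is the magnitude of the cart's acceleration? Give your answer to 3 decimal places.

5.436 m/s²

Resolving the weight along the incline: the component pulling the cart down the slope is mg sin 33.69° = 24.8 × 9.8 × 0.5547 = 134.814 N, and the normal force is N = mg cos 33.69° = 24.8 × 9.8 × 0.8321 = 202.234 N.
With no friction the net force along the incline is 134.814 N, so a = g sin 33.69° = 134.814 / 24.8 = 5.4360 m/s².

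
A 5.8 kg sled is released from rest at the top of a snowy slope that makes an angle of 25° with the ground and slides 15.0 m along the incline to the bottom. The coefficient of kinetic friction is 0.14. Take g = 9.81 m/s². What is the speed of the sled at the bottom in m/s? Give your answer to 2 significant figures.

The weight component along the incline is mg sin 25° = 24.046 N and the normal force is N = mg cos 25° = 51.567 N.
Friction up the slope is f = μN = 0.14 × 51.567 = 7.219 N, so the net downslope force is 24.046 − 7.219 = 16.827 N and a = 16.827 / 5.8 = 2.9012 m/s².
Starting from rest over a distance of 15.0 m, v² = 2aL = 2 × 2.9012 × 15.0 = 87.0360, so v = 9.3293 m/s.

9.3 m/s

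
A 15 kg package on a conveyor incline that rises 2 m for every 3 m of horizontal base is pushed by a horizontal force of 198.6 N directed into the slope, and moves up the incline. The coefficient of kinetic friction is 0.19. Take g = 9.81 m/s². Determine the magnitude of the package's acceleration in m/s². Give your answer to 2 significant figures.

2.6 m/s²

The horizontal push has components F cos 33.69° = 198.6 × 0.8321 = 165.255 N up the incline and F sin 33.69° = 198.6 × 0.5547 = 110.163 N pressing into the surface.
The normal force is therefore N = mg cos 33.69° + F sin 33.69° = 122.444 + 110.163 = 232.607 N, and kinetic friction down the slope is μN = 0.19 × 232.607 = 44.195 N.
Along the incline: F cos 33.69° − mg sin 33.69° − μN = ma, so 165.255 − 81.624 − 44.195 = 15 a, giving a = 2.6291 m/s².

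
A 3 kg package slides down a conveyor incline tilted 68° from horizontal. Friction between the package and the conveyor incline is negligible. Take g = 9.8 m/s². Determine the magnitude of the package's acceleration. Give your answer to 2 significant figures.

9.1 m/s²

Resolving the weight along the incline: the component pulling the package down the slope is mg sin 68° = 3 × 9.8 × 0.9272 = 27.260 N, and the normal force is N = mg cos 68° = 3 × 9.8 × 0.3746 = 11.013 N.
With no friction the net force along the incline is 27.260 N, so a = g sin 68° = 27.260 / 3 = 9.0867 m/s².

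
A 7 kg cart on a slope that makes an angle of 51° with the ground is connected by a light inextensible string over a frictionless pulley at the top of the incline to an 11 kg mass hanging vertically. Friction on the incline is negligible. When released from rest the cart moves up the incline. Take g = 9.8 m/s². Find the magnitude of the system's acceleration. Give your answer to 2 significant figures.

For the cart on the incline: the weight component along the slope is m₁g sin 51° = 7 × 9.8 × 0.7771 = 53.309 N and the normal force is N = m₁g cos 51° = 43.171 N.
Newton's second law for the cart (up-slope positive): T − 53.309 = 7 a. For the hanging mass (downward positive): 11 × 9.8 − T = 11 a.
Adding the two equations eliminates T: 54.491 = 18 a, so a = 3.0273 m/s².

3.0 m/s²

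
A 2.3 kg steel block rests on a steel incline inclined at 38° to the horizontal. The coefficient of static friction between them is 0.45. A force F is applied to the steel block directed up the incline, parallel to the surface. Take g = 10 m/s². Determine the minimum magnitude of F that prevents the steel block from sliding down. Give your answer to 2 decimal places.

6.00 N

The normal force is N = mg cos 38° = 18.124 N. With F at its minimum the steel block is on the verge of sliding down, so static friction is at its maximum μ_s N = 0.45 × 18.124 = 8.156 N and acts up the slope.
Equilibrium along the incline: F + μ_s N = mg sin 38°, so F = 14.160 − 8.156 = 6.004 N.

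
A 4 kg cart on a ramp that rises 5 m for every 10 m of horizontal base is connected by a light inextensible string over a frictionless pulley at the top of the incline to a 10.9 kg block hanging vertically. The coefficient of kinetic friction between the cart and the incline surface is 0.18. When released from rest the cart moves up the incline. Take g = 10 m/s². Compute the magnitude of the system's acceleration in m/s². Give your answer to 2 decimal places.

5.68 m/s²

For the cart on the incline: the weight component along the slope is m₁g sin 26.57° = 4 × 10 × 0.4472 = 17.888 N and the normal force is N = m₁g cos 26.57° = 35.777 N.
Kinetic friction opposes the cart's motion up the incline: f = μN = 0.18 × 35.777 = 6.440 N acting down the slope.
Newton's second law for the cart (up-slope positive): T − 17.888 − 6.440 = 4 a. For the hanging block (downward positive): 10.9 × 10 − T = 10.9 a.
Adding the two equations eliminates T: 84.672 = 14.9 a, so a = 5.6827 m/s².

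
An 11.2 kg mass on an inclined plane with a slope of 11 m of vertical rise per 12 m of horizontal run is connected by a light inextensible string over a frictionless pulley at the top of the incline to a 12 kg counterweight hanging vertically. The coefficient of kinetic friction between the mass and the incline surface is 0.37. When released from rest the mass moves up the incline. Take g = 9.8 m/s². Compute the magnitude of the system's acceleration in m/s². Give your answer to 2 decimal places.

For the mass on the incline: the weight component along the slope is m₁g sin 42.51° = 11.2 × 9.8 × 0.6757 = 74.165 N and the normal force is N = m₁g cos 42.51° = 80.910 N.
Kinetic friction opposes the mass's motion up the incline: f = μN = 0.37 × 80.910 = 29.937 N acting down the slope.
Newton's second law for the mass (up-slope positive): T − 74.165 − 29.937 = 11.2 a. For the hanging counterweight (downward positive): 12 × 9.8 − T = 12 a.
Adding the two equations eliminates T: 13.498 = 23.2 a, so a = 0.5818 m/s².

0.58 m/s²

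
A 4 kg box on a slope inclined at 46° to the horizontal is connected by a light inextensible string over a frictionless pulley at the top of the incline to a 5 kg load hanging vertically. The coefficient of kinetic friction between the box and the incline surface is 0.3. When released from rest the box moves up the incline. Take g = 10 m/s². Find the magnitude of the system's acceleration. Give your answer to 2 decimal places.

For the box on the incline: the weight component along the slope is m₁g sin 46° = 4 × 10 × 0.7193 = 28.772 N and the normal force is N = m₁g cos 46° = 27.786 N.
Kinetic friction opposes the box's motion up the incline: f = μN = 0.3 × 27.786 = 8.336 N acting down the slope.
Newton's second law for the box (up-slope positive): T − 28.772 − 8.336 = 4 a. For the hanging load (downward positive): 5 × 10 − T = 5 a.
Adding the two equations eliminates T: 12.892 = 9 a, so a = 1.4324 m/s².

1.43 m/s²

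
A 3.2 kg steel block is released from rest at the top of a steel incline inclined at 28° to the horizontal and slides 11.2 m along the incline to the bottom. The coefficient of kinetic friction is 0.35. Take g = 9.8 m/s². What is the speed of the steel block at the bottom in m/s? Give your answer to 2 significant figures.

The weight component along the incline is mg sin 28° = 14.723 N and the normal force is N = mg cos 28° = 27.689 N.
Friction up the slope is f = μN = 0.35 × 27.689 = 9.691 N, so the net downslope force is 14.723 − 9.691 = 5.032 N and a = 5.032 / 3.2 = 1.5725 m/s².
Starting from rest over a distance of 11.2 m, v² = 2aL = 2 × 1.5725 × 11.2 = 35.2240, so v = 5.9350 m/s.

5.9 m/s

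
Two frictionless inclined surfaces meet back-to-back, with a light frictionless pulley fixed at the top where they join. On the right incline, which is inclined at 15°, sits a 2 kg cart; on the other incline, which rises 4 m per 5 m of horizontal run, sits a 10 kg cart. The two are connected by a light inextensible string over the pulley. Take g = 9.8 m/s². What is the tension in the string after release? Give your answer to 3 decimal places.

Resolve each weight along its own incline: the 2 kg mass has component 2 × 9.8 × sin 15° = 5.073 N down its slope, and the 10 kg mass has 10 × 9.8 × sin 38.66° = 61.220 N down its slope.
The 10 kg side's 61.220 N exceeds the other side's 5.073 N, so that mass slides down and the 2 kg mass slides up. Taking that direction as positive, Newton's second law for the whole system gives 61.220 − 5.073 = (2 + 10) a, so a = 56.147 / 12 = 4.6789 m/s².
For the 2 kg mass (up-slope positive): T − 5.073 = 2 × 4.6789, so T = 14.431 N.

14.431 N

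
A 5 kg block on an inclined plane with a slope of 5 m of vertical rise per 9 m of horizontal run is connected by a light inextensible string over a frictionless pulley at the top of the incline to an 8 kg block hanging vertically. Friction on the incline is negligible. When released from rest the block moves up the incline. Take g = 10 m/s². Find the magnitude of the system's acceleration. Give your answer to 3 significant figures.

For the block on the incline: the weight component along the slope is m₁g sin 29.05° = 5 × 10 × 0.4856 = 24.280 N and the normal force is N = m₁g cos 29.05° = 43.708 N.
Newton's second law for the block (up-slope positive): T − 24.280 = 5 a. For the hanging block (downward positive): 8 × 10 − T = 8 a.
Adding the two equations eliminates T: 55.720 = 13 a, so a = 4.2862 m/s².

4.29 m/s²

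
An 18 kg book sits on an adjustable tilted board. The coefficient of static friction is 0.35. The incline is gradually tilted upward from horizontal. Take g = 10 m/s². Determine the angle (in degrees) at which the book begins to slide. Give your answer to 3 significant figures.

19.3°

At the threshold of sliding, static friction is at its maximum μ_s N and exactly balances the weight component along the incline: mg sin θ = μ_s mg cos θ.
Hence tan θ = μ_s = 0.35, so θ = arctan(0.35) = 19.2900°.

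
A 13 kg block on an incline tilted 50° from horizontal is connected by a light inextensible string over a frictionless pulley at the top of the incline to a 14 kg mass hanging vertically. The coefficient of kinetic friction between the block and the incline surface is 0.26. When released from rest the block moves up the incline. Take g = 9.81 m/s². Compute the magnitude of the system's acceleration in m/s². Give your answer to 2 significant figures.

For the block on the incline: the weight component along the slope is m₁g sin 50° = 13 × 9.81 × 0.7660 = 97.688 N and the normal force is N = m₁g cos 50° = 81.975 N.
Kinetic friction opposes the block's motion up the incline: f = μN = 0.26 × 81.975 = 21.313 N acting down the slope.
Newton's second law for the block (up-slope positive): T − 97.688 − 21.313 = 13 a. For the hanging mass (downward positive): 14 × 9.81 − T = 14 a.
Adding the two equations eliminates T: 18.339 = 27 a, so a = 0.6792 m/s².

0.68 m/s²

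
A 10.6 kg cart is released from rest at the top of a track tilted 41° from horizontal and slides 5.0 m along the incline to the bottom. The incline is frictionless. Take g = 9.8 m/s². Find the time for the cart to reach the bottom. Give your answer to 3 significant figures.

The weight component along the incline is mg sin 41° = 68.151 N and the normal force is N = mg cos 41° = 78.399 N.
With no friction, a = g sin 41° = 6.4294 m/s².
Starting from rest, L = ½at², so t = √(2L/a) = √(2 × 5.0 / 6.4294) = 1.2471 s.

1.25 s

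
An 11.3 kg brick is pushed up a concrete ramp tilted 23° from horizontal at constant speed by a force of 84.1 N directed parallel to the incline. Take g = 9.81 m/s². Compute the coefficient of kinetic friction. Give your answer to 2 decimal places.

0.40

At constant speed ΣF = 0 along the incline. The applied 84.1 N acts up the slope; the weight component mg sin 23° = 43.314 N and kinetic friction μN both act down the slope.
So 84.1 = 43.314 + μ × 102.041, giving μ = (84.1 − 43.314) / 102.041 = 0.3997.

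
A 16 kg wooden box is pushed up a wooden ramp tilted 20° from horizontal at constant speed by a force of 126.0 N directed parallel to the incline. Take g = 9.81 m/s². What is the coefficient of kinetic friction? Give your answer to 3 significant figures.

0.490

At constant speed ΣF = 0 along the incline. The applied 126.0 N acts up the slope; the weight component mg sin 20° = 53.683 N and kinetic friction μN both act down the slope.
So 126.0 = 53.683 + μ × 147.494, giving μ = (126.0 − 53.683) / 147.494 = 0.4903.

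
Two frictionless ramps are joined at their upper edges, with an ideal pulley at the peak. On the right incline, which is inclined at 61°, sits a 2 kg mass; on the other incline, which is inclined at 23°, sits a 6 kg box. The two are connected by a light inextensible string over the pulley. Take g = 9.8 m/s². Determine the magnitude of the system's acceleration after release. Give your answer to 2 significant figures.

Resolve each weight along its own incline: the 2 kg mass has component 2 × 9.8 × sin 61° = 17.143 N down its slope, and the 6 kg mass has 6 × 9.8 × sin 23° = 22.975 N down its slope.
The 6 kg side's 22.975 N exceeds the other side's 17.143 N, so that mass slides down and the 2 kg mass slides up. Taking that direction as positive, Newton's second law for the whole system gives 22.975 − 17.143 = (2 + 6) a, so a = 5.832 / 8 = 0.7290 m/s².

0.73 m/s²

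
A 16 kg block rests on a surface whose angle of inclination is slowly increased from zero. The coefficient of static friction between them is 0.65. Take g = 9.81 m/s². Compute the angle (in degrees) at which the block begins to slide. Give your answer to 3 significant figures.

33.0°

At the threshold of sliding, static friction is at its maximum μ_s N and exactly balances the weight component along the incline: mg sin θ = μ_s mg cos θ.
Hence tan θ = μ_s = 0.65, so θ = arctan(0.65) = 33.0239°.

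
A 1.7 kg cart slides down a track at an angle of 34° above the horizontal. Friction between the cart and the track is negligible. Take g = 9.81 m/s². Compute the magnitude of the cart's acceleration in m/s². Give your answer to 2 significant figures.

Resolving the weight along the incline: the component pulling the cart down the slope is mg sin 34° = 1.7 × 9.81 × 0.5592 = 9.326 N, and the normal force is N = mg cos 34° = 1.7 × 9.81 × 0.8290 = 13.825 N.
With no friction the net force along the incline is 9.326 N, so a = g sin 34° = 9.326 / 1.7 = 5.4859 m/s².

5.5 m/s²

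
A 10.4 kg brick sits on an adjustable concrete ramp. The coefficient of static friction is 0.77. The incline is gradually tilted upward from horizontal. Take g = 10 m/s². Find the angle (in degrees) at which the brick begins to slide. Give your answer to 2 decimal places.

At the threshold of sliding, static friction is at its maximum μ_s N and exactly balances the weight component along the incline: mg sin θ = μ_s mg cos θ.
Hence tan θ = μ_s = 0.77, so θ = arctan(0.77) = 37.5963°.

37.60°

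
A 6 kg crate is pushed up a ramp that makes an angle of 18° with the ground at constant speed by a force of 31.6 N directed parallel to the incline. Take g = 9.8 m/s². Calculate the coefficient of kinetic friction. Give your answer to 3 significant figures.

At constant speed ΣF = 0 along the incline. The applied 31.6 N acts up the slope; the weight component mg sin 18° = 18.170 N and kinetic friction μN both act down the slope.
So 31.6 = 18.170 + μ × 55.922, giving μ = (31.6 − 18.170) / 55.922 = 0.2402.

0.240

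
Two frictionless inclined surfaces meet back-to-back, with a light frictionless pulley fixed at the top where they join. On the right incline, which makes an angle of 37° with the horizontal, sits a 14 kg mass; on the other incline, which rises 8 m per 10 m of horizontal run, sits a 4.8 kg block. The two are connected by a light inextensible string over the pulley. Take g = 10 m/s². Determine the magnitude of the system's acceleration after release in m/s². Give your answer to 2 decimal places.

Resolve each weight along its own incline: the 14 kg mass has component 14 × 10 × sin 37° = 84.254 N down its slope, and the 4.8 kg mass has 4.8 × 10 × sin 38.66° = 29.985 N down its slope.
The 14 kg side's 84.254 N exceeds the other side's 29.985 N, so that mass slides down and the 4.8 kg mass slides up. Taking that direction as positive, Newton's second law for the whole system gives 84.254 − 29.985 = (14 + 4.8) a, so a = 54.269 / 18.8 = 2.8866 m/s².

2.89 m/s²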